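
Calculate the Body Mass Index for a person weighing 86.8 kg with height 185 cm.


BMI = weight / height^2
height = 185 cm = 1.85 m
BMI = 86.8 / 1.85^2
BMI = 25.36 kg/m^2


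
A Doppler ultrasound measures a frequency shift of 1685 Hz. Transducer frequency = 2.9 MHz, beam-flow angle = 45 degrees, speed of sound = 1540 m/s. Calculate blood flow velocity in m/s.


v = fd * c / (2 * f0 * cos(theta))
v = 1685 * 1540 / (2 * 2.9000e+06 * cos(45))
v = 0.6327 m/s


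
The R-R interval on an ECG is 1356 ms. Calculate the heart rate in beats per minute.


HR = 60 / RR_interval(s)
RR = 1356 ms = 1.356 s
HR = 60 / 1.356 = 44.25 bpm


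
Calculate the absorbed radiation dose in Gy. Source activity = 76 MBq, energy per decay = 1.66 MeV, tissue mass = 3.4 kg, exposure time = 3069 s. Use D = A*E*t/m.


A = 76 MBq = 7.6000e+07 Bq
E = 1.66 MeV = 2.65932e-13 J
D = A*E*t/m = 7.6000e+07*2.65932e-13*3069/3.4
D = 0.01824 Gy


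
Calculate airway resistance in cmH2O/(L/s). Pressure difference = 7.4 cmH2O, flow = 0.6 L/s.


R = dP / flow
R = 7.4 / 0.6
R = 12.33 cmH2O/(L/s)


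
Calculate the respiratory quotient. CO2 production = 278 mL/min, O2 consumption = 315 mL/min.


RQ = VCO2 / VO2
RQ = 278 / 315
RQ = 0.8825


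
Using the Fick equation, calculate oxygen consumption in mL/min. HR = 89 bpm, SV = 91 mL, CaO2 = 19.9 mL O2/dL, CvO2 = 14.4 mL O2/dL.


CO = HR*SV = 89*91/1000 = 8.099 L/min
a-v O2 diff = 19.9 - 14.4 = 5.5 mL/dL
VO2 = CO * (CaO2-CvO2) * 10 dL/L
VO2 = 8.099 * 5.5 * 10
VO2 = 445.4 mL/min


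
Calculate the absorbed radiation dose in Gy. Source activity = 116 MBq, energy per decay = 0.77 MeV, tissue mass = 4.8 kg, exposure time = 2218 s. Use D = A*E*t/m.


A = 116 MBq = 1.1600e+08 Bq
E = 0.77 MeV = 1.23354e-13 J
D = A*E*t/m = 1.1600e+08*1.23354e-13*2218/4.8
D = 0.006612 Gy


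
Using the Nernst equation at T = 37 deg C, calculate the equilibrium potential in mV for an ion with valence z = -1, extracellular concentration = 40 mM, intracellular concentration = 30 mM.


E = (RT/(zF)) * ln(C_out/C_in)
T = 37 + 273.15 = 310.15 K
E = (8.314 * 310.15 / (-1 * 96485)) * ln(40/30)
E = -7.688 mV


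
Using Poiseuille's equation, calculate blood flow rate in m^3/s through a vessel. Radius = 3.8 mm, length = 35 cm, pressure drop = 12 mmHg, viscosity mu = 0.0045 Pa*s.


Q = pi*r^4*dP / (8*mu*L)
r = 0.0038 m, L = 0.35 m
dP = 12 mmHg = 1599.864 Pa
Q = 8.3176e-05 m^3/s


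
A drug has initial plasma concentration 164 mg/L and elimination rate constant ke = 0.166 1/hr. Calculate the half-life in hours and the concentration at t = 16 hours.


t_half = ln(2) / ke = 0.693147 / 0.166 = 4.176 hr
C(t) = C0 * exp(-ke*t) = 164 * exp(-0.166*16)
C(16) = 11.52 mg/L


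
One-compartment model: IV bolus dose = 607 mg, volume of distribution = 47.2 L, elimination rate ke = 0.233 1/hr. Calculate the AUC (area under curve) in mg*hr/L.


C0 = Dose/Vd = 607/47.2 = 12.8602 mg/L
AUC = C0/ke = 12.8602/0.233
AUC = 55.19 mg*hr/L


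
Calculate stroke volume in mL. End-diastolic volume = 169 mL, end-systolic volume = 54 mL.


SV = EDV - ESV
SV = 169 - 54
SV = 115 mL


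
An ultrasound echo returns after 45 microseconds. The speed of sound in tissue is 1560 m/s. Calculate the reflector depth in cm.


depth = c * t / 2
t = 45 us = 4.5000e-05 s
depth = 1560 * 4.5000e-05 / 2
depth = 0.0351 m = 3.51 cm


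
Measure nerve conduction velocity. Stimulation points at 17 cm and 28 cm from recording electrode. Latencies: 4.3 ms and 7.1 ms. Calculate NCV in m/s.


Distance = (28 - 17) / 100 = 0.11 m
dt = (7.1 - 4.3) / 1000 = 0.0028 s
NCV = dist / dt = 39.29 m/s


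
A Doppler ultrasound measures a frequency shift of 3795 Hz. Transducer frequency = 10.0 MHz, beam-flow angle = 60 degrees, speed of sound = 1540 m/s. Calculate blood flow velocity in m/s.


v = fd * c / (2 * f0 * cos(theta))
v = 3795 * 1540 / (2 * 1.0000e+07 * cos(60))
v = 0.5844 m/s


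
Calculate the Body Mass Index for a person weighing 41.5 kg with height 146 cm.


BMI = weight / height^2
height = 146 cm = 1.46 m
BMI = 41.5 / 1.46^2
BMI = 19.47 kg/m^2


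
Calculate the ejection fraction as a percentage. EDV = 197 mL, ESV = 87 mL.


SV = EDV - ESV = 197 - 87 = 110 mL
EF = SV/EDV * 100 = 110/197 * 100
EF = 55.84%


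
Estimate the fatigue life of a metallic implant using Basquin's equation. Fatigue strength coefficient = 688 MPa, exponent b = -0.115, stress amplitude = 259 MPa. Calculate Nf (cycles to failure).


sigma_a = sigma_f' * (2Nf)^b
2Nf = (sigma_a/sigma_f')^(1/b)
2Nf = (259/688)^(1/-0.115)
2Nf = 4891.7779
Nf = 2446


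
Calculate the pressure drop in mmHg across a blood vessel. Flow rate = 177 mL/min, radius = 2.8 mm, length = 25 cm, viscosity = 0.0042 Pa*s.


dP = 8*mu*L*Q / (pi*r^4)
Q = 177 mL/min = 2.95e-06 m^3/s
dP = 128.327 Pa = 128.327 / 133.322 mmHg = 0.9625 mmHg


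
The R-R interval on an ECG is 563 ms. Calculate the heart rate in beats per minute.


HR = 60 / RR_interval(s)
RR = 563 ms = 0.563 s
HR = 60 / 0.563 = 106.6 bpm


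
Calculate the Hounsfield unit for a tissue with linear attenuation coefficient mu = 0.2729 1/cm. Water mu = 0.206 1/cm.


HU = ((mu_tissue - mu_water) / mu_water) * 1000
HU = ((0.2729 - 0.206) / 0.206) * 1000
HU = 324.8


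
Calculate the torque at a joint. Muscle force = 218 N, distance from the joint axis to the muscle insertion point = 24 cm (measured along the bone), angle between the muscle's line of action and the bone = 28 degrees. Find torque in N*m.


Torque = F * d * sin(theta)   (moment arm = d*sin(theta))
d = 24 cm = 0.24 m
Torque = 218 * 0.24 * sin(28)
Torque = 24.56 N*m


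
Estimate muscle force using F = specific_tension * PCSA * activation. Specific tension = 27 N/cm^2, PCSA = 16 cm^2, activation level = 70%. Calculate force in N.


F = sigma * PCSA * activation
F = 27 * 16 * 0.7
F = 302.4 N


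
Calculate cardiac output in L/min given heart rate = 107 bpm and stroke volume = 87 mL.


CO = HR * SV
CO = 107 * 87 / 1000
CO = 9.309 L/min


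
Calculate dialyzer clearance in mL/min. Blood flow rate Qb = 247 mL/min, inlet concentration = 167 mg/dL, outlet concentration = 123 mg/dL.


K = Qb * (Cb_in - Cb_out) / Cb_in
K = 247 * (167 - 123) / 167
K = 65.08 mL/min


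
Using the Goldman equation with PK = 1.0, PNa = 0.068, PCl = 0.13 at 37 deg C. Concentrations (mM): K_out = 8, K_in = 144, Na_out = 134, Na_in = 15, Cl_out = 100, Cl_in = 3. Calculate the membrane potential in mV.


Vm = (RT/F)*ln((PK*Ko + PNa*Nao + PCl*Cli)/(PK*Ki + PNa*Nai + PCl*Clo))
Numer = 17.502, Denom = 158.02
Vm = -58.81 mV


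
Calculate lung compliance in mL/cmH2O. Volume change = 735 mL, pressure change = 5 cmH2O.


C = dV / dP
C = 735 / 5
C = 147 mL/cmH2O


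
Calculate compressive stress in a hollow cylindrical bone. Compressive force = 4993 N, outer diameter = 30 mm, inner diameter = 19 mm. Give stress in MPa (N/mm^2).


A = pi*(r_o^2 - r_i^2)
r_o = 15 mm, r_i = 9.5 mm
A = 423.33 mm^2
sigma = F/A = 4993 / 423.33
sigma = 11.79 MPa


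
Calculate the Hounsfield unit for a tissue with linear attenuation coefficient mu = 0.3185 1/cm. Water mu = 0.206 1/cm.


HU = ((mu_tissue - mu_water) / mu_water) * 1000
HU = ((0.3185 - 0.206) / 0.206) * 1000
HU = 546.1


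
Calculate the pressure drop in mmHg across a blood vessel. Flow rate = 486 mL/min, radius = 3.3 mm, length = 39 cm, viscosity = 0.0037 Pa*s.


dP = 8*mu*L*Q / (pi*r^4)
Q = 486 mL/min = 8.1e-06 m^3/s
dP = 250.978 Pa = 250.978 / 133.322 mmHg = 1.882 mmHg


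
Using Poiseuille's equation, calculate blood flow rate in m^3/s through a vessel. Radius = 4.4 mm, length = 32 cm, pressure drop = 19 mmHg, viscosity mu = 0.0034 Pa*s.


Q = pi*r^4*dP / (8*mu*L)
r = 0.0044 m, L = 0.32 m
dP = 19 mmHg = 2533.118 Pa
Q = 3.4269e-04 m^3/s


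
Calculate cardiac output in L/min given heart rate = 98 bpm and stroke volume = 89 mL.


CO = HR * SV
CO = 98 * 89 / 1000
CO = 8.722 L/min


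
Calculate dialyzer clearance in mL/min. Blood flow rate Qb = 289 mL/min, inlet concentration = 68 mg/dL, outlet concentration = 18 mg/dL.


K = Qb * (Cb_in - Cb_out) / Cb_in
K = 289 * (68 - 18) / 68
K = 212.5 mL/min


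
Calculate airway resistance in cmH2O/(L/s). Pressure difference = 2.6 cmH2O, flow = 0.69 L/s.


R = dP / flow
R = 2.6 / 0.69
R = 3.768 cmH2O/(L/s)


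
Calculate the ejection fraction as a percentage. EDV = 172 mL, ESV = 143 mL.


SV = EDV - ESV = 172 - 143 = 29 mL
EF = SV/EDV * 100 = 29/172 * 100
EF = 16.86%


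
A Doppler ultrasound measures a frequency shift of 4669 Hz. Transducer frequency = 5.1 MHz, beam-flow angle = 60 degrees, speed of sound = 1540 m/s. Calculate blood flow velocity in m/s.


v = fd * c / (2 * f0 * cos(theta))
v = 4669 * 1540 / (2 * 5.1000e+06 * cos(60))
v = 1.41 m/s


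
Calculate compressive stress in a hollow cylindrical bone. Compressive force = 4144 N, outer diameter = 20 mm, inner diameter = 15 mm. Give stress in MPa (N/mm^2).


A = pi*(r_o^2 - r_i^2)
r_o = 10 mm, r_i = 7.5 mm
A = 137.445 mm^2
sigma = F/A = 4144 / 137.445
sigma = 30.15 MPa


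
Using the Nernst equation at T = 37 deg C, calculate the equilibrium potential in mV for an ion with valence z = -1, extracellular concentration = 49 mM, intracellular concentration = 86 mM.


E = (RT/(zF)) * ln(C_out/C_in)
T = 37 + 273.15 = 310.15 K
E = (8.314 * 310.15 / (-1 * 96485)) * ln(49/86)
E = 15.03 mV


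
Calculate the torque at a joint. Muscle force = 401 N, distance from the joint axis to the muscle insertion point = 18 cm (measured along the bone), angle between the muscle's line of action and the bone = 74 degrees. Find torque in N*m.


Torque = F * d * sin(theta)   (moment arm = d*sin(theta))
d = 18 cm = 0.18 m
Torque = 401 * 0.18 * sin(74)
Torque = 69.38 N*m


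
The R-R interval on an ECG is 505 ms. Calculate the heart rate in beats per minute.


HR = 60 / RR_interval(s)
RR = 505 ms = 0.505 s
HR = 60 / 0.505 = 118.8 bpm


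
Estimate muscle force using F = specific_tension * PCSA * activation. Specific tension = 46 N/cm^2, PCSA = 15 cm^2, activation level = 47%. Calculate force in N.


F = sigma * PCSA * activation
F = 46 * 15 * 0.47
F = 324.3 N


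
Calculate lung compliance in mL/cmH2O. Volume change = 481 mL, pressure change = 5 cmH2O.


C = dV / dP
C = 481 / 5
C = 96.2 mL/cmH2O


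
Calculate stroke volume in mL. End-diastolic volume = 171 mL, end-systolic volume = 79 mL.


SV = EDV - ESV
SV = 171 - 79
SV = 92 mL


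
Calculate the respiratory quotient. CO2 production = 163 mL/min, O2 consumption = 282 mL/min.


RQ = VCO2 / VO2
RQ = 163 / 282
RQ = 0.578


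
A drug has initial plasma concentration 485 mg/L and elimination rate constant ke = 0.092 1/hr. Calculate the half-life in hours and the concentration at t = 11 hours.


t_half = ln(2) / ke = 0.693147 / 0.092 = 7.534 hr
C(t) = C0 * exp(-ke*t) = 485 * exp(-0.092*11)
C(11) = 176.3 mg/L


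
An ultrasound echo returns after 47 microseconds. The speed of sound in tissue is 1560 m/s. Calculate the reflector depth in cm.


depth = c * t / 2
t = 47 us = 4.7000e-05 s
depth = 1560 * 4.7000e-05 / 2
depth = 0.03666 m = 3.666 cm


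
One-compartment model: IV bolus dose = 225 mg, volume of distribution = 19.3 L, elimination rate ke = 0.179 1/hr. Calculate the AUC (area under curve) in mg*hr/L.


C0 = Dose/Vd = 225/19.3 = 11.658 mg/L
AUC = C0/ke = 11.658/0.179
AUC = 65.13 mg*hr/L


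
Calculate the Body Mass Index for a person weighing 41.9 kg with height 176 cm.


BMI = weight / height^2
height = 176 cm = 1.76 m
BMI = 41.9 / 1.76^2
BMI = 13.53 kg/m^2


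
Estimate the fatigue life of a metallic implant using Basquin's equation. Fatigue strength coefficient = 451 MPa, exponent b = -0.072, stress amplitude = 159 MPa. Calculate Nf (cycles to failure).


sigma_a = sigma_f' * (2Nf)^b
2Nf = (sigma_a/sigma_f')^(1/b)
2Nf = (159/451)^(1/-0.072)
2Nf = 1943582.7
Nf = 9.718e+05


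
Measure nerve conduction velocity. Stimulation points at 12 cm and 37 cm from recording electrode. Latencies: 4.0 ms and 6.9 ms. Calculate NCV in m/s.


Distance = (37 - 12) / 100 = 0.25 m
dt = (6.9 - 4.0) / 1000 = 0.0029 s
NCV = dist / dt = 86.21 m/s


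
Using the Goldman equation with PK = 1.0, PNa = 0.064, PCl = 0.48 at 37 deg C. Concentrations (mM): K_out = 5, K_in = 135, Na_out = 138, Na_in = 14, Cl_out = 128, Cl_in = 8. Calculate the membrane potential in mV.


Vm = (RT/F)*ln((PK*Ko + PNa*Nao + PCl*Cli)/(PK*Ki + PNa*Nai + PCl*Clo))
Numer = 17.672, Denom = 197.336
Vm = -64.49 mV


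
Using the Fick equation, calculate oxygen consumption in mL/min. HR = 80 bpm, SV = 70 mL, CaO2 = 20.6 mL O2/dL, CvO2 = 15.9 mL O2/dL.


CO = HR*SV = 80*70/1000 = 5.6 L/min
a-v O2 diff = 20.6 - 15.9 = 4.7 mL/dL
VO2 = CO * (CaO2-CvO2) * 10 dL/L
VO2 = 5.6 * 4.7 * 10
VO2 = 263.2 mL/min


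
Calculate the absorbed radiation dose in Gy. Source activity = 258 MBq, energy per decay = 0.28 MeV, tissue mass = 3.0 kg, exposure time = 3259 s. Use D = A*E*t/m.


A = 258 MBq = 2.5800e+08 Bq
E = 0.28 MeV = 4.4856e-14 J
D = A*E*t/m = 2.5800e+08*4.4856e-14*3259/3.0
D = 0.01257 Gy


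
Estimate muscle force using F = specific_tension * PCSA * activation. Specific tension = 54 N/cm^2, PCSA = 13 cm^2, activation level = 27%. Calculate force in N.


F = sigma * PCSA * activation
F = 54 * 13 * 0.27
F = 189.5 N


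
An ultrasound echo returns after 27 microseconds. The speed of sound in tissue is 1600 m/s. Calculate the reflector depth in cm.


depth = c * t / 2
t = 27 us = 2.7000e-05 s
depth = 1600 * 2.7000e-05 / 2
depth = 0.0216 m = 2.16 cm


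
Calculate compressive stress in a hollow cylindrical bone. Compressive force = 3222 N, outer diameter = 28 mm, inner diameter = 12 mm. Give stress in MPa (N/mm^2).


A = pi*(r_o^2 - r_i^2)
r_o = 14 mm, r_i = 6 mm
A = 502.655 mm^2
sigma = F/A = 3222 / 502.655
sigma = 6.41 MPa


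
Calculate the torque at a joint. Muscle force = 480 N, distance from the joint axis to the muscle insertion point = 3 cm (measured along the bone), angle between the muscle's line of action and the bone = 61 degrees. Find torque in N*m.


Torque = F * d * sin(theta)   (moment arm = d*sin(theta))
d = 3 cm = 0.03 m
Torque = 480 * 0.03 * sin(61)
Torque = 12.59 N*m


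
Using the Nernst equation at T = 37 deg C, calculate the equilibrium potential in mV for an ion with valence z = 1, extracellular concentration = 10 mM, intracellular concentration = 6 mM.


E = (RT/(zF)) * ln(C_out/C_in)
T = 37 + 273.15 = 310.15 K
E = (8.314 * 310.15 / (1 * 96485)) * ln(10/6)
E = 13.65 mV


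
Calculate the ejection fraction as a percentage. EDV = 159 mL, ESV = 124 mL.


SV = EDV - ESV = 159 - 124 = 35 mL
EF = SV/EDV * 100 = 35/159 * 100
EF = 22.01%


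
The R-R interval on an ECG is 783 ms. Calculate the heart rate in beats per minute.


HR = 60 / RR_interval(s)
RR = 783 ms = 0.783 s
HR = 60 / 0.783 = 76.63 bpm


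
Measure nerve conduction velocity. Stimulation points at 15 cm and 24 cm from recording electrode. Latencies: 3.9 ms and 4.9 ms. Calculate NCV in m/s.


Distance = (24 - 15) / 100 = 0.09 m
dt = (4.9 - 3.9) / 1000 = 0.001 s
NCV = dist / dt = 90 m/s


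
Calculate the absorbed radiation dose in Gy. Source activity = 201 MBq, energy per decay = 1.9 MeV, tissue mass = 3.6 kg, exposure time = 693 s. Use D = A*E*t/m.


A = 201 MBq = 2.0100e+08 Bq
E = 1.9 MeV = 3.0438e-13 J
D = A*E*t/m = 2.0100e+08*3.0438e-13*693/3.6
D = 0.01178 Gy


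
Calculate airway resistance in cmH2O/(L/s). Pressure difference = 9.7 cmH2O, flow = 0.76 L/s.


R = dP / flow
R = 9.7 / 0.76
R = 12.76 cmH2O/(L/s)


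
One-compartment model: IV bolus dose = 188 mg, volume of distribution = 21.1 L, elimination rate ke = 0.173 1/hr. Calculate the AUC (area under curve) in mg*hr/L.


C0 = Dose/Vd = 188/21.1 = 8.90995 mg/L
AUC = C0/ke = 8.90995/0.173
AUC = 51.5 mg*hr/L


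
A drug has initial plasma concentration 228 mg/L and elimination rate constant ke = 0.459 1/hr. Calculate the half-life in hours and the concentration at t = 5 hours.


t_half = ln(2) / ke = 0.693147 / 0.459 = 1.51 hr
C(t) = C0 * exp(-ke*t) = 228 * exp(-0.459*5)
C(5) = 22.97 mg/L


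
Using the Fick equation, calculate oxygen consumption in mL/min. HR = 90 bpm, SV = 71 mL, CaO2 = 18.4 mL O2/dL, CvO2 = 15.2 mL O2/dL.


CO = HR*SV = 90*71/1000 = 6.39 L/min
a-v O2 diff = 18.4 - 15.2 = 3.2 mL/dL
VO2 = CO * (CaO2-CvO2) * 10 dL/L
VO2 = 6.39 * 3.2 * 10
VO2 = 204.5 mL/min


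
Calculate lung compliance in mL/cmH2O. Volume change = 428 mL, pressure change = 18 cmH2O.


C = dV / dP
C = 428 / 18
C = 23.78 mL/cmH2O


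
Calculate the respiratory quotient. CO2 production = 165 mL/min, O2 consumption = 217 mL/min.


RQ = VCO2 / VO2
RQ = 165 / 217
RQ = 0.7604


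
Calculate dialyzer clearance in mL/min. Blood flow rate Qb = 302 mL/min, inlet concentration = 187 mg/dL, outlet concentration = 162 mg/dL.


K = Qb * (Cb_in - Cb_out) / Cb_in
K = 302 * (187 - 162) / 187
K = 40.37 mL/min


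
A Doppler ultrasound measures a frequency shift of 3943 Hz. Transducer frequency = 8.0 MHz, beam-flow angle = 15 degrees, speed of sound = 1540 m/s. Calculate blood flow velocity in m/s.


v = fd * c / (2 * f0 * cos(theta))
v = 3943 * 1540 / (2 * 8.0000e+06 * cos(15))
v = 0.3929 m/s


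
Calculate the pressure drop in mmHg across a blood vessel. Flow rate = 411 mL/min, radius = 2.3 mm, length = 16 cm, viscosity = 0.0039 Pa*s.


dP = 8*mu*L*Q / (pi*r^4)
Q = 411 mL/min = 6.85e-06 m^3/s
dP = 388.959 Pa = 388.959 / 133.322 mmHg = 2.917 mmHg


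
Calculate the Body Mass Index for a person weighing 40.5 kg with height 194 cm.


BMI = weight / height^2
height = 194 cm = 1.94 m
BMI = 40.5 / 1.94^2
BMI = 10.76 kg/m^2


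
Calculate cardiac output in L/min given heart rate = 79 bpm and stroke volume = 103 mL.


CO = HR * SV
CO = 79 * 103 / 1000
CO = 8.137 L/min


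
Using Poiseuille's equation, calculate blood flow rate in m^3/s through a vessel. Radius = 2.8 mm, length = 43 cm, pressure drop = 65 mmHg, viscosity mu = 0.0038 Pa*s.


Q = pi*r^4*dP / (8*mu*L)
r = 0.0028 m, L = 0.43 m
dP = 65 mmHg = 8665.93 Pa
Q = 1.2801e-04 m^3/s


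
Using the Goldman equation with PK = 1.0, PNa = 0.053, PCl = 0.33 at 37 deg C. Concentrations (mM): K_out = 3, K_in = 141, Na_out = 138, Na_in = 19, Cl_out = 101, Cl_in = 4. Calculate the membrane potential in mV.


Vm = (RT/F)*ln((PK*Ko + PNa*Nao + PCl*Cli)/(PK*Ki + PNa*Nai + PCl*Clo))
Numer = 11.634, Denom = 175.337
Vm = -72.5 mV


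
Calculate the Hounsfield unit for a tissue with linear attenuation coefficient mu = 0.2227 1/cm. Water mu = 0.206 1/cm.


HU = ((mu_tissue - mu_water) / mu_water) * 1000
HU = ((0.2227 - 0.206) / 0.206) * 1000
HU = 81.07


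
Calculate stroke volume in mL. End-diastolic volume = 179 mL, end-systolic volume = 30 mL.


SV = EDV - ESV
SV = 179 - 30
SV = 149 mL


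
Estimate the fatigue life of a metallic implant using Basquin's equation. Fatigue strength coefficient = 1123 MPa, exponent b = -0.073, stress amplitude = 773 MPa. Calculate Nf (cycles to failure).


sigma_a = sigma_f' * (2Nf)^b
2Nf = (sigma_a/sigma_f')^(1/b)
2Nf = (773/1123)^(1/-0.073)
2Nf = 166.69455
Nf = 83.35


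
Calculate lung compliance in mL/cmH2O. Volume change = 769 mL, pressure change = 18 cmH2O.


C = dV / dP
C = 769 / 18
C = 42.72 mL/cmH2O


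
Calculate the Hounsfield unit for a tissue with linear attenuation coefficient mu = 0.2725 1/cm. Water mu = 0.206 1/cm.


HU = ((mu_tissue - mu_water) / mu_water) * 1000
HU = ((0.2725 - 0.206) / 0.206) * 1000
HU = 322.8


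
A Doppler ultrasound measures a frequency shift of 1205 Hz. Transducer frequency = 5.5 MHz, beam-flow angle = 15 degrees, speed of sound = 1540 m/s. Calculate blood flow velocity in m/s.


v = fd * c / (2 * f0 * cos(theta))
v = 1205 * 1540 / (2 * 5.5000e+06 * cos(15))
v = 0.1747 m/s


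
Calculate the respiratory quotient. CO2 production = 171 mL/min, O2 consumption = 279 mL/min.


RQ = VCO2 / VO2
RQ = 171 / 279
RQ = 0.6129


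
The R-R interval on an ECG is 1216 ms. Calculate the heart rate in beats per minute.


HR = 60 / RR_interval(s)
RR = 1216 ms = 1.216 s
HR = 60 / 1.216 = 49.34 bpm


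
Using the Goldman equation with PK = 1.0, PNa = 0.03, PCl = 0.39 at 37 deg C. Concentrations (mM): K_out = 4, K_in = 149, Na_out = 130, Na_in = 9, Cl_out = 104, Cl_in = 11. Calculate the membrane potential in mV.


Vm = (RT/F)*ln((PK*Ko + PNa*Nao + PCl*Cli)/(PK*Ki + PNa*Nai + PCl*Clo))
Numer = 12.19, Denom = 189.83
Vm = -73.37 mV


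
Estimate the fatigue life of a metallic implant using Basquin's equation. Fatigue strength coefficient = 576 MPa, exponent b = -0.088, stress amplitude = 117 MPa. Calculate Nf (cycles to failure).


sigma_a = sigma_f' * (2Nf)^b
2Nf = (sigma_a/sigma_f')^(1/b)
2Nf = (117/576)^(1/-0.088)
2Nf = 73506416
Nf = 3.6753e+07


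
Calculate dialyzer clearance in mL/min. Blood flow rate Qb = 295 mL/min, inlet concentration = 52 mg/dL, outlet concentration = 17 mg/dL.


K = Qb * (Cb_in - Cb_out) / Cb_in
K = 295 * (52 - 17) / 52
K = 198.6 mL/min


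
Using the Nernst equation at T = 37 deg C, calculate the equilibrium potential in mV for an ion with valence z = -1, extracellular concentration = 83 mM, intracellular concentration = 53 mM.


E = (RT/(zF)) * ln(C_out/C_in)
T = 37 + 273.15 = 310.15 K
E = (8.314 * 310.15 / (-1 * 96485)) * ln(83/53)
E = -11.99 mV


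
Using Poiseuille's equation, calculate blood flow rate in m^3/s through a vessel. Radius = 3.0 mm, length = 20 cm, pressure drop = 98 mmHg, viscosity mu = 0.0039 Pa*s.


Q = pi*r^4*dP / (8*mu*L)
r = 0.003 m, L = 0.2 m
dP = 98 mmHg = 13065.556 Pa
Q = 5.3282e-04 m^3/s


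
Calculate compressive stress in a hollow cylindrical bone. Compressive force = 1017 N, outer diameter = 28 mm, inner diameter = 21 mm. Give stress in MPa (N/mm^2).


A = pi*(r_o^2 - r_i^2)
r_o = 14 mm, r_i = 10.5 mm
A = 269.392 mm^2
sigma = F/A = 1017 / 269.392
sigma = 3.775 MPa


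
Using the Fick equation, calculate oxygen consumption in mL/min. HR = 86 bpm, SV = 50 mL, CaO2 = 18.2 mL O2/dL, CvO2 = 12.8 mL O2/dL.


CO = HR*SV = 86*50/1000 = 4.3 L/min
a-v O2 diff = 18.2 - 12.8 = 5.4 mL/dL
VO2 = CO * (CaO2-CvO2) * 10 dL/L
VO2 = 4.3 * 5.4 * 10
VO2 = 232.2 mL/min


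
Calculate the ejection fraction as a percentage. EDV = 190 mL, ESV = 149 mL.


SV = EDV - ESV = 190 - 149 = 41 mL
EF = SV/EDV * 100 = 41/190 * 100
EF = 21.58%


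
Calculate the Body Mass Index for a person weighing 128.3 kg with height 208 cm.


BMI = weight / height^2
height = 208 cm = 2.08 m
BMI = 128.3 / 2.08^2
BMI = 29.66 kg/m^2


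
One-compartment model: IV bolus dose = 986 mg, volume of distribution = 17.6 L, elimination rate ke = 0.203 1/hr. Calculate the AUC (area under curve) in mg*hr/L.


C0 = Dose/Vd = 986/17.6 = 56.0227 mg/L
AUC = C0/ke = 56.0227/0.203
AUC = 276 mg*hr/L


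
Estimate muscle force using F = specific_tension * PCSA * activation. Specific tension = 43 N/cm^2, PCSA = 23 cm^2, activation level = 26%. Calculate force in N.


F = sigma * PCSA * activation
F = 43 * 23 * 0.26
F = 257.1 N


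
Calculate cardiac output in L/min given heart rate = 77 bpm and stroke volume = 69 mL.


CO = HR * SV
CO = 77 * 69 / 1000
CO = 5.313 L/min


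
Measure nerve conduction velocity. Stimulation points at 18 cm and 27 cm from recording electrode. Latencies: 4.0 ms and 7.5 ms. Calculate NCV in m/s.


Distance = (27 - 18) / 100 = 0.09 m
dt = (7.5 - 4.0) / 1000 = 0.0035 s
NCV = dist / dt = 25.71 m/s


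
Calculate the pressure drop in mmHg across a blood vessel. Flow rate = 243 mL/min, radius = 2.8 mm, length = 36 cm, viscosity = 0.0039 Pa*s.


dP = 8*mu*L*Q / (pi*r^4)
Q = 243 mL/min = 4.05e-06 m^3/s
dP = 235.575 Pa = 235.575 / 133.322 mmHg = 1.767 mmHg


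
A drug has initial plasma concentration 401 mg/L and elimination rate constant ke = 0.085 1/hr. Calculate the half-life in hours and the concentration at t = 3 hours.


t_half = ln(2) / ke = 0.693147 / 0.085 = 8.155 hr
C(t) = C0 * exp(-ke*t) = 401 * exp(-0.085*3)
C(3) = 310.7 mg/L


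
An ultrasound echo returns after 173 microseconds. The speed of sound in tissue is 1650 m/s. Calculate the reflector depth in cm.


depth = c * t / 2
t = 173 us = 1.7300e-04 s
depth = 1650 * 1.7300e-04 / 2
depth = 0.142725 m = 14.2725 cm


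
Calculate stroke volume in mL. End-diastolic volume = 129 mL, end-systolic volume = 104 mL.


SV = EDV - ESV
SV = 129 - 104
SV = 25 mL


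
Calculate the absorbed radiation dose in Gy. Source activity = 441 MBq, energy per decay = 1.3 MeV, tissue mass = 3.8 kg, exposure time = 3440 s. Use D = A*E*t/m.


A = 441 MBq = 4.4100e+08 Bq
E = 1.3 MeV = 2.0826e-13 J
D = A*E*t/m = 4.4100e+08*2.0826e-13*3440/3.8
D = 0.08314 Gy


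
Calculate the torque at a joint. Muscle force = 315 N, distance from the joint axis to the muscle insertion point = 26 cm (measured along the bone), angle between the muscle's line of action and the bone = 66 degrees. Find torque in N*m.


Torque = F * d * sin(theta)   (moment arm = d*sin(theta))
d = 26 cm = 0.26 m
Torque = 315 * 0.26 * sin(66)
Torque = 74.82 N*m


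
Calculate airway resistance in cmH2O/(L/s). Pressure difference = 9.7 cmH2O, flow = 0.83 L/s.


R = dP / flow
R = 9.7 / 0.83
R = 11.69 cmH2O/(L/s)


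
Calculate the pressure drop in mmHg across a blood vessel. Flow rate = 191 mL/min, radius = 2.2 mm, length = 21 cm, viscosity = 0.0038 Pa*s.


dP = 8*mu*L*Q / (pi*r^4)
Q = 191 mL/min = 3.18333e-06 m^3/s
dP = 276.143 Pa = 276.143 / 133.322 mmHg = 2.071 mmHg


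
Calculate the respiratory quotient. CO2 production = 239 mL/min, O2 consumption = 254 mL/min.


RQ = VCO2 / VO2
RQ = 239 / 254
RQ = 0.9409


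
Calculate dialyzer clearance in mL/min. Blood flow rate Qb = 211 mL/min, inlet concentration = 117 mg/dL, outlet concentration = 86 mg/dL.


K = Qb * (Cb_in - Cb_out) / Cb_in
K = 211 * (117 - 86) / 117
K = 55.91 mL/min


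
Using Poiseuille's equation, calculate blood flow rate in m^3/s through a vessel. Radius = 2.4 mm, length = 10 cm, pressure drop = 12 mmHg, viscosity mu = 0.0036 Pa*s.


Q = pi*r^4*dP / (8*mu*L)
r = 0.0024 m, L = 0.1 m
dP = 12 mmHg = 1599.864 Pa
Q = 5.7901e-05 m^3/s


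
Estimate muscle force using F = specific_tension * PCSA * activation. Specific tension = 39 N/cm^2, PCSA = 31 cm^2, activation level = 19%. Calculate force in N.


F = sigma * PCSA * activation
F = 39 * 31 * 0.19
F = 229.7 N


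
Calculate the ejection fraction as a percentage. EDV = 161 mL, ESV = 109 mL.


SV = EDV - ESV = 161 - 109 = 52 mL
EF = SV/EDV * 100 = 52/161 * 100
EF = 32.3%


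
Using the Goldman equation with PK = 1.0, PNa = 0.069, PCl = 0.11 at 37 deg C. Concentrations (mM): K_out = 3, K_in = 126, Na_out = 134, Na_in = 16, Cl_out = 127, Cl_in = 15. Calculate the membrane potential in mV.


Vm = (RT/F)*ln((PK*Ko + PNa*Nao + PCl*Cli)/(PK*Ki + PNa*Nai + PCl*Clo))
Numer = 13.896, Denom = 141.074
Vm = -61.94 mV


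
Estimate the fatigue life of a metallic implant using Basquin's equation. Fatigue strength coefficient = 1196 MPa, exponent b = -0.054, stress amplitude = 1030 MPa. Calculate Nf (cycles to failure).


sigma_a = sigma_f' * (2Nf)^b
2Nf = (sigma_a/sigma_f')^(1/b)
2Nf = (1030/1196)^(1/-0.054)
2Nf = 15.912555
Nf = 7.956


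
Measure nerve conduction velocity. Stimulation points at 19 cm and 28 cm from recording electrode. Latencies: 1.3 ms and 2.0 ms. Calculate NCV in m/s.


Distance = (28 - 19) / 100 = 0.09 m
dt = (2.0 - 1.3) / 1000 = 7.0000e-04 s
NCV = dist / dt = 128.6 m/s


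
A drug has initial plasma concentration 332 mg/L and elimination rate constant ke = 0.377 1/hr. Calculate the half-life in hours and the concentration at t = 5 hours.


t_half = ln(2) / ke = 0.693147 / 0.377 = 1.839 hr
C(t) = C0 * exp(-ke*t) = 332 * exp(-0.377*5)
C(5) = 50.41 mg/L


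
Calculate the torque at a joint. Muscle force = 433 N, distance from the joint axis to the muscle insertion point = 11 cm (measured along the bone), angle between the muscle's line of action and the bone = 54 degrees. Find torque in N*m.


Torque = F * d * sin(theta)   (moment arm = d*sin(theta))
d = 11 cm = 0.11 m
Torque = 433 * 0.11 * sin(54)
Torque = 38.53 N*m


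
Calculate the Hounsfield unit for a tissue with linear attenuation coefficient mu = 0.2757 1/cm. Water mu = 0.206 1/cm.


HU = ((mu_tissue - mu_water) / mu_water) * 1000
HU = ((0.2757 - 0.206) / 0.206) * 1000
HU = 338.3


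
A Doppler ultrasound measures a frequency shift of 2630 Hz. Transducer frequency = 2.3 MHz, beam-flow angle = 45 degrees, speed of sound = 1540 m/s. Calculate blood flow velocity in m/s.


v = fd * c / (2 * f0 * cos(theta))
v = 2630 * 1540 / (2 * 2.3000e+06 * cos(45))
v = 1.245 m/s


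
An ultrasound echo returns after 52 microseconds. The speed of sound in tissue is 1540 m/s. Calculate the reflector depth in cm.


depth = c * t / 2
t = 52 us = 5.2000e-05 s
depth = 1540 * 5.2000e-05 / 2
depth = 0.04004 m = 4.004 cm


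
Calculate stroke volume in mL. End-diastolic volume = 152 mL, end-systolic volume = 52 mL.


SV = EDV - ESV
SV = 152 - 52
SV = 100 mL


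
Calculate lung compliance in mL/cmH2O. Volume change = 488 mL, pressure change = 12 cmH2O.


C = dV / dP
C = 488 / 12
C = 40.67 mL/cmH2O


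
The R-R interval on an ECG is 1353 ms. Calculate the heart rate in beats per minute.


HR = 60 / RR_interval(s)
RR = 1353 ms = 1.353 s
HR = 60 / 1.353 = 44.35 bpm


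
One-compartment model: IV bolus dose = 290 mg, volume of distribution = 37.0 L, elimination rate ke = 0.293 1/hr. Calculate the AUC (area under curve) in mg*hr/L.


C0 = Dose/Vd = 290/37.0 = 7.83784 mg/L
AUC = C0/ke = 7.83784/0.293
AUC = 26.75 mg*hr/L


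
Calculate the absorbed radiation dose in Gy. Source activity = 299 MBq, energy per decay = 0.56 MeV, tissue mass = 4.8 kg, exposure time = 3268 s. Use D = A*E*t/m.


A = 299 MBq = 2.9900e+08 Bq
E = 0.56 MeV = 8.9712e-14 J
D = A*E*t/m = 2.9900e+08*8.9712e-14*3268/4.8
D = 0.01826 Gy


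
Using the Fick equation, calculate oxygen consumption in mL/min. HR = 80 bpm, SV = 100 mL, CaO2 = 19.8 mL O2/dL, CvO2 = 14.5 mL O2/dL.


CO = HR*SV = 80*100/1000 = 8 L/min
a-v O2 diff = 19.8 - 14.5 = 5.3 mL/dL
VO2 = CO * (CaO2-CvO2) * 10 dL/L
VO2 = 8 * 5.3 * 10
VO2 = 424 mL/min


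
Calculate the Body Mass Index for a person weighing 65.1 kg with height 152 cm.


BMI = weight / height^2
height = 152 cm = 1.52 m
BMI = 65.1 / 1.52^2
BMI = 28.18 kg/m^2


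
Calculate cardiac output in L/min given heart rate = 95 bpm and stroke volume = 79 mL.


CO = HR * SV
CO = 95 * 79 / 1000
CO = 7.505 L/min


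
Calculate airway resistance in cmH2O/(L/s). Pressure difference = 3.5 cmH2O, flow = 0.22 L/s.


R = dP / flow
R = 3.5 / 0.22
R = 15.91 cmH2O/(L/s)


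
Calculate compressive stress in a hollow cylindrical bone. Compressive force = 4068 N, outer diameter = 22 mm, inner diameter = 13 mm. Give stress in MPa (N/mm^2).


A = pi*(r_o^2 - r_i^2)
r_o = 11 mm, r_i = 6.5 mm
A = 247.4 mm^2
sigma = F/A = 4068 / 247.4
sigma = 16.44 MPa


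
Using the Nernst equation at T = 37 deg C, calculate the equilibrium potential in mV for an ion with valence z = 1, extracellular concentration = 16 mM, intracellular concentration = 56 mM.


E = (RT/(zF)) * ln(C_out/C_in)
T = 37 + 273.15 = 310.15 K
E = (8.314 * 310.15 / (1 * 96485)) * ln(16/56)
E = -33.48 mV


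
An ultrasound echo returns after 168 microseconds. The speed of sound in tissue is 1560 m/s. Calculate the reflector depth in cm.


depth = c * t / 2
t = 168 us = 1.6800e-04 s
depth = 1560 * 1.6800e-04 / 2
depth = 0.13104 m = 13.104 cm


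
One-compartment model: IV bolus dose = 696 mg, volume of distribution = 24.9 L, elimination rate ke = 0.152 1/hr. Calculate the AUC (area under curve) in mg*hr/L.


C0 = Dose/Vd = 696/24.9 = 27.9518 mg/L
AUC = C0/ke = 27.9518/0.152
AUC = 183.9 mg*hr/L


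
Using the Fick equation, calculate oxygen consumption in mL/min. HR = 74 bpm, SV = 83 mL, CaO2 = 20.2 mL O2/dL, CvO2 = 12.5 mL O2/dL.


CO = HR*SV = 74*83/1000 = 6.142 L/min
a-v O2 diff = 20.2 - 12.5 = 7.7 mL/dL
VO2 = CO * (CaO2-CvO2) * 10 dL/L
VO2 = 6.142 * 7.7 * 10
VO2 = 472.9 mL/min


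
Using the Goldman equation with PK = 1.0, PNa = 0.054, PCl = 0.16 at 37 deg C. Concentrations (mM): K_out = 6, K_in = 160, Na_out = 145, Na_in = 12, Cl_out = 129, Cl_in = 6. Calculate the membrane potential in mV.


Vm = (RT/F)*ln((PK*Ko + PNa*Nao + PCl*Cli)/(PK*Ki + PNa*Nai + PCl*Clo))
Numer = 14.79, Denom = 181.288
Vm = -66.98 mV


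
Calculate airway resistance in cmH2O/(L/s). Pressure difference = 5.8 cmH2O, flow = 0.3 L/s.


R = dP / flow
R = 5.8 / 0.3
R = 19.33 cmH2O/(L/s)


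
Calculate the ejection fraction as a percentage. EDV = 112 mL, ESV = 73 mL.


SV = EDV - ESV = 112 - 73 = 39 mL
EF = SV/EDV * 100 = 39/112 * 100
EF = 34.82%


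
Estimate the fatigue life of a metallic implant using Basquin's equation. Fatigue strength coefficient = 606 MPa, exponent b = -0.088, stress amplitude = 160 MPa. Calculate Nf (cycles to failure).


sigma_a = sigma_f' * (2Nf)^b
2Nf = (sigma_a/sigma_f')^(1/b)
2Nf = (160/606)^(1/-0.088)
2Nf = 3734127.2
Nf = 1.8671e+06


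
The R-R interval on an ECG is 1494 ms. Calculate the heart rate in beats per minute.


HR = 60 / RR_interval(s)
RR = 1494 ms = 1.494 s
HR = 60 / 1.494 = 40.16 bpm


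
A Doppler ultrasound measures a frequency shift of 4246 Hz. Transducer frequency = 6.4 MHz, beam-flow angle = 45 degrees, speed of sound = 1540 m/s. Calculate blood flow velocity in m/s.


v = fd * c / (2 * f0 * cos(theta))
v = 4246 * 1540 / (2 * 6.4000e+06 * cos(45))
v = 0.7224 m/s


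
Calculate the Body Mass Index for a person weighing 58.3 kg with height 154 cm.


BMI = weight / height^2
height = 154 cm = 1.54 m
BMI = 58.3 / 1.54^2
BMI = 24.58 kg/m^2


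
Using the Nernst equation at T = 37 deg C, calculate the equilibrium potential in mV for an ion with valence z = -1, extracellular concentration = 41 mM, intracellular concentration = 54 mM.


E = (RT/(zF)) * ln(C_out/C_in)
T = 37 + 273.15 = 310.15 K
E = (8.314 * 310.15 / (-1 * 96485)) * ln(41/54)
E = 7.36 mV


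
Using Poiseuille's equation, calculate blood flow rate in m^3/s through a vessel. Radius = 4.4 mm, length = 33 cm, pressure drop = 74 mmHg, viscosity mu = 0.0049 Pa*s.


Q = pi*r^4*dP / (8*mu*L)
r = 0.0044 m, L = 0.33 m
dP = 74 mmHg = 9865.828 Pa
Q = 8.9804e-04 m^3/s


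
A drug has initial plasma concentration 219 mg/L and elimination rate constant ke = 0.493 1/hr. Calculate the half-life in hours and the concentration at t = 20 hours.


t_half = ln(2) / ke = 0.693147 / 0.493 = 1.406 hr
C(t) = C0 * exp(-ke*t) = 219 * exp(-0.493*20)
C(20) = 0.01144 mg/L


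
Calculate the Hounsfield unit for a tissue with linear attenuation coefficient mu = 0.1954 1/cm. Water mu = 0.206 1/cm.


HU = ((mu_tissue - mu_water) / mu_water) * 1000
HU = ((0.1954 - 0.206) / 0.206) * 1000
HU = -51.46


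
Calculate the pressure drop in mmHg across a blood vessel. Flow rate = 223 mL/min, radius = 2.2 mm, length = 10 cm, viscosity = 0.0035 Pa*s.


dP = 8*mu*L*Q / (pi*r^4)
Q = 223 mL/min = 3.71667e-06 m^3/s
dP = 141.407 Pa = 141.407 / 133.322 mmHg = 1.061 mmHg


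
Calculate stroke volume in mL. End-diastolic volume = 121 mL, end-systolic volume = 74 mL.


SV = EDV - ESV
SV = 121 - 74
SV = 47 mL


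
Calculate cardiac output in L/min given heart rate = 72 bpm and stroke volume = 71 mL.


CO = HR * SV
CO = 72 * 71 / 1000
CO = 5.112 L/min


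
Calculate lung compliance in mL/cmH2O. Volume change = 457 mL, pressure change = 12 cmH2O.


C = dV / dP
C = 457 / 12
C = 38.08 mL/cmH2O


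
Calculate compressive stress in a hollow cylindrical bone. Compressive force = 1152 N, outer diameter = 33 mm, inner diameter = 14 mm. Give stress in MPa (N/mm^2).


A = pi*(r_o^2 - r_i^2)
r_o = 16.5 mm, r_i = 7 mm
A = 701.361 mm^2
sigma = F/A = 1152 / 701.361
sigma = 1.643 MPa


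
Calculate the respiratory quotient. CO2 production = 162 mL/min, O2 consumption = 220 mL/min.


RQ = VCO2 / VO2
RQ = 162 / 220
RQ = 0.7364


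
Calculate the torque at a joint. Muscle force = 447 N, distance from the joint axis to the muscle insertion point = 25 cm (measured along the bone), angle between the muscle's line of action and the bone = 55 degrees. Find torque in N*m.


Torque = F * d * sin(theta)   (moment arm = d*sin(theta))
d = 25 cm = 0.25 m
Torque = 447 * 0.25 * sin(55)
Torque = 91.54 N*m


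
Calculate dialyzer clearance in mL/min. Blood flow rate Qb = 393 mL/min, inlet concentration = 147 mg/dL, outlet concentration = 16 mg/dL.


K = Qb * (Cb_in - Cb_out) / Cb_in
K = 393 * (147 - 16) / 147
K = 350.2 mL/min


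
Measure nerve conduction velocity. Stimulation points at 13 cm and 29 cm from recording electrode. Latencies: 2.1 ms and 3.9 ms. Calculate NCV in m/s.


Distance = (29 - 13) / 100 = 0.16 m
dt = (3.9 - 2.1) / 1000 = 0.0018 s
NCV = dist / dt = 88.89 m/s


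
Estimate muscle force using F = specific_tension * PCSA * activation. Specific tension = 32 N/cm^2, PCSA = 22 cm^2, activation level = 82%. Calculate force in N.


F = sigma * PCSA * activation
F = 32 * 22 * 0.82
F = 577.3 N


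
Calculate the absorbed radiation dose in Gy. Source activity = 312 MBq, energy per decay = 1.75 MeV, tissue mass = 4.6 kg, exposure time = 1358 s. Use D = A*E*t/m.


A = 312 MBq = 3.1200e+08 Bq
E = 1.75 MeV = 2.8035e-13 J
D = A*E*t/m = 3.1200e+08*2.8035e-13*1358/4.6
D = 0.02582 Gy


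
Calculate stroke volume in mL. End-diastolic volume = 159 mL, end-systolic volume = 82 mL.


SV = EDV - ESV
SV = 159 - 82
SV = 77 mL


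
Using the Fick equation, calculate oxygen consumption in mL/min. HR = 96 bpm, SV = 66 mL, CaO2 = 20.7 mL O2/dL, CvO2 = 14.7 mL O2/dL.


CO = HR*SV = 96*66/1000 = 6.336 L/min
a-v O2 diff = 20.7 - 14.7 = 6 mL/dL
VO2 = CO * (CaO2-CvO2) * 10 dL/L
VO2 = 6.336 * 6 * 10
VO2 = 380.2 mL/min


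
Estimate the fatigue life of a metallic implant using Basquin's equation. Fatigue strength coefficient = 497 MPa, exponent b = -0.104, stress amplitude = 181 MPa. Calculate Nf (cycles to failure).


sigma_a = sigma_f' * (2Nf)^b
2Nf = (sigma_a/sigma_f')^(1/b)
2Nf = (181/497)^(1/-0.104)
2Nf = 16521.745
Nf = 8261


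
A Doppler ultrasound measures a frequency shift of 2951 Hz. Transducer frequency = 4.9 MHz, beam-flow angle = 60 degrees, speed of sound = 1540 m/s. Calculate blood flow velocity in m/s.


v = fd * c / (2 * f0 * cos(theta))
v = 2951 * 1540 / (2 * 4.9000e+06 * cos(60))
v = 0.9275 m/s


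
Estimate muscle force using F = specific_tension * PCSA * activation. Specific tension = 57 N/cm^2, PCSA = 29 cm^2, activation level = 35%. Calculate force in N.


F = sigma * PCSA * activation
F = 57 * 29 * 0.35
F = 578.5 N


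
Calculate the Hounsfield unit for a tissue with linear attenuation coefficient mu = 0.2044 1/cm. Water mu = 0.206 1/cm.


HU = ((mu_tissue - mu_water) / mu_water) * 1000
HU = ((0.2044 - 0.206) / 0.206) * 1000
HU = -7.767


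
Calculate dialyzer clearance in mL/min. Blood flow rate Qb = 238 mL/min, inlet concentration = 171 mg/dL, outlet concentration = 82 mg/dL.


K = Qb * (Cb_in - Cb_out) / Cb_in
K = 238 * (171 - 82) / 171
K = 123.9 mL/min


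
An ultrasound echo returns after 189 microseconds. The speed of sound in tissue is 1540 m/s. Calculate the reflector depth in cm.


depth = c * t / 2
t = 189 us = 1.8900e-04 s
depth = 1540 * 1.8900e-04 / 2
depth = 0.14553 m = 14.553 cm


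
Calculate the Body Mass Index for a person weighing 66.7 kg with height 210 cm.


BMI = weight / height^2
height = 210 cm = 2.1 m
BMI = 66.7 / 2.1^2
BMI = 15.12 kg/m^2
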